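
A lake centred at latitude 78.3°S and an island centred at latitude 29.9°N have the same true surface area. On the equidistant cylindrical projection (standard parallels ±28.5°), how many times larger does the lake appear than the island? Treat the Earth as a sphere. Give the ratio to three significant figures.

4.27

The equidistant cylindrical projection with φ₀ = 28.5° has h = 1 (meridians true) and k = cos φ₀ / cos φ along parallels.
Areal scale at 78.3°: h·k = 1.000 × 4.334 = 4.334.
Areal scale at 29.9°: h·k = 1.000 × 1.014 = 1.014.
Ratio = 4.334/1.014 ≈ 4.27.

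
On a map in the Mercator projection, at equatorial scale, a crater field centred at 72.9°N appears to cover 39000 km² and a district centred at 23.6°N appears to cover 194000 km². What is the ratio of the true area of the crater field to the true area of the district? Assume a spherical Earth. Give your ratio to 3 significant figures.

0.0207

On Mercator the areal scale is sec²φ, so true area = apparent × cos²φ.
True area of crater field: 39000 × cos²(72.9°) = 39000 × 0.08646 = 3372 km².
True area of district: 194000 × cos²(23.6°) = 194000 × 0.8397 = 162900 km².
Ratio = 3372 / 162900 ≈ 0.0207.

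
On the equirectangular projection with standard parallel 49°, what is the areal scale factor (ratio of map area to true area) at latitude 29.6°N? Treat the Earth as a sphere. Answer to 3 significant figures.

With standard parallel φ₀ = 49°, the equirectangular projection gives x = Rλ cos φ₀, y = Rφ, so h = 1 and k = cos 49° / cos φ.
Areal scale = h·k = 1 × cos φ₀ / cos φ; at 29.6°, h = 1.000, k = 0.7545, so h·k = 0.7545.

0.755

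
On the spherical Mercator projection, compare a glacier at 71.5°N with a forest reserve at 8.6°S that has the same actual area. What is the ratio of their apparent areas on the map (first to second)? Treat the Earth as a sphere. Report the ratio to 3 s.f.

On Mercator, area is exaggerated by sec²φ = 1/cos²φ.
At 71.5°: sec²(71.5°) = 1/0.3173² = 9.932.
At 8.6°: sec²(8.6°) = 1/0.9888² = 1.023.
Ratio = 9.932/1.023 = cos²(8.6°)/cos²(71.5°) ≈ 9.71.

9.71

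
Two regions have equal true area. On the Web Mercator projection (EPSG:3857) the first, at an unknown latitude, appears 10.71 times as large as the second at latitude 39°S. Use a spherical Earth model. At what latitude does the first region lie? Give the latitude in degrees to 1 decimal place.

76.3°

Mercator areal scale is sec²φ, so apparent-area ratio = sec²φ₁ / sec²φ₂ = cos²φ₂ / cos²φ₁.
cos²φ₂ / cos²φ₁ = 10.71  ⇒  cos φ₁ = cos 39° / √10.71 = 0.7771/3.273 = 0.2375.
φ₁ = arccos(0.2375) ≈ 76.3°.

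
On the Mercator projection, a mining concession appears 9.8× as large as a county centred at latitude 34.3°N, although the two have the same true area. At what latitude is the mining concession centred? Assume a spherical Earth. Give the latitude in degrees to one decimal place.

On Mercator, (apparent₁)/(apparent₂) = sec²φ₁ / sec²φ₂ when true areas are equal.
cos²φ₂ / cos²φ₁ = 9.8  ⇒  cos φ₁ = cos 34.3° / √9.8 = 0.8261/3.130 = 0.2639.
φ₁ = arccos(0.2639) ≈ 74.7°.

74.7°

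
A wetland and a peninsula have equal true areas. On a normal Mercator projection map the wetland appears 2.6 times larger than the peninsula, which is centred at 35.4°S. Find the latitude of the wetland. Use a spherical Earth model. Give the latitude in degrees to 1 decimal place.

On Mercator, (apparent₁)/(apparent₂) = sec²φ₁ / sec²φ₂ when true areas are equal.
cos²φ₂ / cos²φ₁ = 2.6  ⇒  cos φ₁ = cos 35.4° / √2.6 = 0.8151/1.612 = 0.5055.
φ₁ = arccos(0.5055) ≈ 59.6°.

59.6°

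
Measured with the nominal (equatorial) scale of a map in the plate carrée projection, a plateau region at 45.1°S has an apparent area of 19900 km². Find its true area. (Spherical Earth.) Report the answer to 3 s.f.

Plate carrée maps x = Rλ, y = Rφ. The meridian scale is h = 1 and the parallel scale is k = 1/cos φ = sec φ.
Areal scale = h·k = 1 × sec φ; at 45.1°, h = 1.000, k = 1.417, so h·k = 1.417.
True area = apparent / (areal scale) = 19900 / 1.417 ≈ 14000 km².

14000 km²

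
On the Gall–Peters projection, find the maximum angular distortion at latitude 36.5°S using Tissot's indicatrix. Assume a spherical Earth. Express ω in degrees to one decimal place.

Gall–Peters is a cylindrical equal-area projection with standard parallels at ±45°. Cylindrical equal-area (φ₀ = 45°): h = cos φ / cos 45° along meridians, k = cos 45° / cos φ along parallels; h·k = 1.
At 36.5°: h = 1.137, k = 0.8796; principal scales a = 1.137, b = 0.8796.
sin(ω/2) = (a − b)/(a + b) = 0.2572/2.016 = 0.1275, so ω = 2 arcsin(0.1275) ≈ 14.7°.

14.7°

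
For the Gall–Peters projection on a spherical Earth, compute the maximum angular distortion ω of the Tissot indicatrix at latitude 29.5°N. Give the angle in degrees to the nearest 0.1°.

23.6°

Gall–Peters is a cylindrical equal-area projection with standard parallels at ±45°. Cylindrical equal-area (φ₀ = 45°): h = cos φ / cos 45° along meridians, k = cos 45° / cos φ along parallels; h·k = 1.
At 29.5°: h = 1.231, k = 0.8124; principal scales a = 1.231, b = 0.8124.
sin(ω/2) = (a − b)/(a + b) = 0.4184/2.043 = 0.2048, so ω = 2 arcsin(0.2048) ≈ 23.6°.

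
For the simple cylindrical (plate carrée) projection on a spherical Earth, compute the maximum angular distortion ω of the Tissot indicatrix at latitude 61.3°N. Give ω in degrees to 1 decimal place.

41.1°

Plate carrée maps x = Rλ, y = Rφ. The meridian scale is h = 1 and the parallel scale is k = 1/cos φ = sec φ.
At 61.3°: h = 1.000, k = 2.082; principal scales a = 2.082, b = 1.000.
sin(ω/2) = (a − b)/(a + b) = 1.082/3.082 = 0.3511, so ω = 2 arcsin(0.3511) ≈ 41.1°.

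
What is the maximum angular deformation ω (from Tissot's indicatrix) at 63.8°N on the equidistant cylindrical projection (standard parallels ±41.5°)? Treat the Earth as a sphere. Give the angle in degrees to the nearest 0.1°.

29.9°

In the equirectangular projection with standard parallel φ₀ = 41.5° (x = Rλ cos φ₀, y = Rφ), meridians are true-scale (h = 1) and the parallel scale is k = cos φ₀ / cos φ.
At 63.8°: h = 1.000, k = 1.696; principal scales a = 1.696, b = 1.000.
sin(ω/2) = (a − b)/(a + b) = 0.6964/2.696 = 0.2583, so ω = 2 arcsin(0.2583) ≈ 29.9°.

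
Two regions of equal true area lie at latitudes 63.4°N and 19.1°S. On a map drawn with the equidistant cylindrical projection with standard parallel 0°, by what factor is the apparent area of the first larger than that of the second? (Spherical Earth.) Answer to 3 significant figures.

2.11

In the plate carrée (x = Rλ, y = Rφ), meridians are true-scale (h = 1) and parallels are stretched by k = sec φ.
Areal scale at 63.4°: h·k = 1.000 × 2.233 = 2.233.
Areal scale at 19.1°: h·k = 1.000 × 1.058 = 1.058.
Ratio = 2.233/1.058 ≈ 2.11.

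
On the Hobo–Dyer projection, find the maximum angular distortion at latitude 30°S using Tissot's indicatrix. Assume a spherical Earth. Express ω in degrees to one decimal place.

Hobo–Dyer is a cylindrical equal-area projection with standard parallels at ±37.5°. For cylindrical equal-area with standard parallel φ₀, h = cos φ / cos φ₀ and k = cos φ₀ / cos φ, so h·k = 1.
At 30°: h = 1.092, k = 0.9161; principal scales a = 1.092, b = 0.9161.
sin(ω/2) = (a − b)/(a + b) = 0.1755/2.008 = 0.08742, so ω = 2 arcsin(0.08742) ≈ 10.0°.

10.0°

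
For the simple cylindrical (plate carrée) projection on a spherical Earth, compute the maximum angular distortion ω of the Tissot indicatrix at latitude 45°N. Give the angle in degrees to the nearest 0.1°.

19.8°

Plate carrée maps x = Rλ, y = Rφ. The meridian scale is h = 1 and the parallel scale is k = 1/cos φ = sec φ.
At 45°: h = 1.000, k = 1.414; principal scales a = 1.414, b = 1.000.
sin(ω/2) = (a − b)/(a + b) = 0.4142/2.414 = 0.1716, so ω = 2 arcsin(0.1716) ≈ 19.8°.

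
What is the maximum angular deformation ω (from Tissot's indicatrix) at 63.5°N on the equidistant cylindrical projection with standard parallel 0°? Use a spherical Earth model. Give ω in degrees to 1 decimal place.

Plate carrée maps x = Rλ, y = Rφ. The meridian scale is h = 1 and the parallel scale is k = 1/cos φ = sec φ.
At 63.5°: h = 1.000, k = 2.241; principal scales a = 2.241, b = 1.000.
sin(ω/2) = (a − b)/(a + b) = 1.241/3.241 = 0.3829, so ω = 2 arcsin(0.3829) ≈ 45.0°.

45.0°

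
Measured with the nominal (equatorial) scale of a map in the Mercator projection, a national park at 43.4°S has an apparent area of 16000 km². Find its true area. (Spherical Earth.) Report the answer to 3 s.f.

The Mercator projection is conformal; its linear scale factor is the same in every direction and equals sec φ = 1/cos φ.
Areal scale = k² = sec²φ = 1/cos²(43.4°) = 1/0.7266² = 1.894.
True area = apparent / (areal scale) = 16000 / 1.894 ≈ 8450 km².

8450 km²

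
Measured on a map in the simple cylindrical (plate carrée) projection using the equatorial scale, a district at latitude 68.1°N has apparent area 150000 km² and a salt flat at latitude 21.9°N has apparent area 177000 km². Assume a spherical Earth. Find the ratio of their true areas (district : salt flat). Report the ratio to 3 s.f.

Plate carrée has h = 1 and k = sec φ, giving areal scale sec φ; true area = (apparent area) · cos φ.
True area of district: 150000 × cos(68.1°) = 150000 × 0.3730 = 55950 km².
True area of salt flat: 177000 × cos(21.9°) = 177000 × 0.9278 = 164200 km².
Ratio = 55950 / 164200 ≈ 0.341.

0.341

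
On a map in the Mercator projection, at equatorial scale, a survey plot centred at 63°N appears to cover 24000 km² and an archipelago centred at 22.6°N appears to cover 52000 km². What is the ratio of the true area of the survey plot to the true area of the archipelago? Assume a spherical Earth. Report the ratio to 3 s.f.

0.112

On Mercator the areal scale is sec²φ, so true area = apparent × cos²φ.
True area of survey plot: 24000 × cos²(63°) = 24000 × 0.2061 = 4947 km².
True area of archipelago: 52000 × cos²(22.6°) = 52000 × 0.8523 = 44320 km².
Ratio = 4947 / 44320 ≈ 0.112.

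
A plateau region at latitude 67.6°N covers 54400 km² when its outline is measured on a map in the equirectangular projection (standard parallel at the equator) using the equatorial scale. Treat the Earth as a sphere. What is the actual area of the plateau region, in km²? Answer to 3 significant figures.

20700 km²

Plate carrée maps x = Rλ, y = Rφ. The meridian scale is h = 1 and the parallel scale is k = 1/cos φ = sec φ.
Areal scale = h·k = 1 × sec φ; at 67.6°, h = 1.000, k = 2.624, so h·k = 2.624.
True area = apparent / (areal scale) = 54400 / 2.624 ≈ 20700 km².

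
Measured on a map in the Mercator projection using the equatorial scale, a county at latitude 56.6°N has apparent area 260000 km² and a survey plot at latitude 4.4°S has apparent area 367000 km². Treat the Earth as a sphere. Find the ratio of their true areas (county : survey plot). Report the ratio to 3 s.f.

Mercator's areal exaggeration is sec²φ; hence true area = (apparent area) · cos²φ.
True area of county: 260000 × cos²(56.6°) = 260000 × 0.3030 = 78790 km².
True area of survey plot: 367000 × cos²(4.4°) = 367000 × 0.9941 = 364800 km².
Ratio = 78790 / 364800 ≈ 0.216.

0.216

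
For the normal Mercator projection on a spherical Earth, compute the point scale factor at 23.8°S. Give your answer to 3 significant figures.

1.09

The Mercator projection is conformal; its linear scale factor is the same in every direction and equals sec φ = 1/cos φ.
k = 1/cos 23.8° = 1/0.9150 = 1.093.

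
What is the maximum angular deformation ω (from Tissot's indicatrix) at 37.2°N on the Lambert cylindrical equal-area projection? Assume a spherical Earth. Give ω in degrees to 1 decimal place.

25.8°

The Lambert cylindrical equal-area projection is the cylindrical equal-area projection with its standard parallel at the equator (φ₀ = 0). Cylindrical equal-area (φ₀ = 0°): h = cos φ / cos 0° along meridians, k = cos 0° / cos φ along parallels; h·k = 1.
At 37.2°: h = 0.7965, k = 1.255; principal scales a = 1.255, b = 0.7965.
sin(ω/2) = (a − b)/(a + b) = 0.4589/2.052 = 0.2236, so ω = 2 arcsin(0.2236) ≈ 25.8°.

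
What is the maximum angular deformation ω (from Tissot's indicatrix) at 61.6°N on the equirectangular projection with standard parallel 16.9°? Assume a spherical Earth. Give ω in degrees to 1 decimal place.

39.3°

The equidistant cylindrical projection with φ₀ = 16.9° has h = 1 (meridians true) and k = cos φ₀ / cos φ along parallels.
At 61.6°: h = 1.000, k = 2.012; principal scales a = 2.012, b = 1.000.
sin(ω/2) = (a − b)/(a + b) = 1.012/3.012 = 0.3359, so ω = 2 arcsin(0.3359) ≈ 39.3°.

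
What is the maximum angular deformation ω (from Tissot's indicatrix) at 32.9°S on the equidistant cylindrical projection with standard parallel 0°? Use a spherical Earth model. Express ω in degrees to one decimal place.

10.0°

Plate carrée maps x = Rλ, y = Rφ. The meridian scale is h = 1 and the parallel scale is k = 1/cos φ = sec φ.
At 32.9°: h = 1.000, k = 1.191; principal scales a = 1.191, b = 1.000.
sin(ω/2) = (a − b)/(a + b) = 0.1910/2.191 = 0.08718, so ω = 2 arcsin(0.08718) ≈ 10.0°.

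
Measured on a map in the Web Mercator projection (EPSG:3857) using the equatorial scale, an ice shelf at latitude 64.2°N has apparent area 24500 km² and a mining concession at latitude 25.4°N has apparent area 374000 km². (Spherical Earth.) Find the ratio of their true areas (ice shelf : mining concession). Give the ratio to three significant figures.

Mercator's areal exaggeration is sec²φ; hence true area = (apparent area) · cos²φ.
True area of ice shelf: 24500 × cos²(64.2°) = 24500 × 0.1894 = 4641 km².
True area of mining concession: 374000 × cos²(25.4°) = 374000 × 0.8160 = 305200 km².
Ratio = 4641 / 305200 ≈ 0.0152.

0.0152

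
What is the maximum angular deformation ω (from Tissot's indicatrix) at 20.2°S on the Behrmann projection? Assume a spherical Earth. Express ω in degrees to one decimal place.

The Behrmann projection is cylindrical equal-area with φ₀ = 30°. A cylindrical equal-area projection with standard parallel φ₀ has meridian scale h = cos φ / cos φ₀ and parallel scale k = cos φ₀ / cos φ (so areas are preserved, h·k = 1).
At 20.2°: h = 1.084, k = 0.9228; principal scales a = 1.084, b = 0.9228.
sin(ω/2) = (a − b)/(a + b) = 0.1609/2.006 = 0.08019, so ω = 2 arcsin(0.08019) ≈ 9.2°.

9.2°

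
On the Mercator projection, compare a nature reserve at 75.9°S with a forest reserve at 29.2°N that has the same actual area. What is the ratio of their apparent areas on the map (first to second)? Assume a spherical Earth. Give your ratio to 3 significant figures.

Mercator areal scale is sec²φ.
At 75.9°: sec²(75.9°) = 1/0.2436² = 16.85.
At 29.2°: sec²(29.2°) = 1/0.8729² = 1.312.
Ratio = 16.85/1.312 = cos²(29.2°)/cos²(75.9°) ≈ 12.8.

12.8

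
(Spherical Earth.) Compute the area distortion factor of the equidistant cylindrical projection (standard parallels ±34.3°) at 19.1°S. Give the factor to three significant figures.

0.874

In the equirectangular projection with standard parallel φ₀ = 34.3° (x = Rλ cos φ₀, y = Rφ), meridians are true-scale (h = 1) and the parallel scale is k = cos φ₀ / cos φ.
Areal scale = h·k = 1 × cos φ₀ / cos φ; at 19.1°, h = 1.000, k = 0.8742, so h·k = 0.8742.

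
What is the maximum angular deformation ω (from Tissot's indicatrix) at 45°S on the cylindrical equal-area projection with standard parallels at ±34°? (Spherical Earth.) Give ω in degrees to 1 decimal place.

18.2°

A cylindrical equal-area projection with standard parallel φ₀ has meridian scale h = cos φ / cos φ₀ and parallel scale k = cos φ₀ / cos φ (so areas are preserved, h·k = 1).
At 45°: h = 0.8529, k = 1.172; principal scales a = 1.172, b = 0.8529.
sin(ω/2) = (a − b)/(a + b) = 0.3195/2.025 = 0.1578, so ω = 2 arcsin(0.1578) ≈ 18.2°.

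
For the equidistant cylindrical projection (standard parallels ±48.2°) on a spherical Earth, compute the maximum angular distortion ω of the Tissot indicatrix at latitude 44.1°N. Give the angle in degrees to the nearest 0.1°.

4.3°

In the equirectangular projection with standard parallel φ₀ = 48.2° (x = Rλ cos φ₀, y = Rφ), meridians are true-scale (h = 1) and the parallel scale is k = cos φ₀ / cos φ.
At 44.1°: h = 1.000, k = 0.9282; principal scales a = 1.000, b = 0.9282.
sin(ω/2) = (a − b)/(a + b) = 0.07185/1.928 = 0.03726, so ω = 2 arcsin(0.03726) ≈ 4.3°.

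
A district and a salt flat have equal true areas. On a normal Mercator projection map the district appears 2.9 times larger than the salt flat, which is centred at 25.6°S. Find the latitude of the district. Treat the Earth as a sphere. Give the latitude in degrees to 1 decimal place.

For equal true areas on Mercator, apparent areas scale as sec²φ, so the ratio is cos²φ₂ / cos²φ₁.
cos²φ₂ / cos²φ₁ = 2.9  ⇒  cos φ₁ = cos 25.6° / √2.9 = 0.9018/1.703 = 0.5296.
φ₁ = arccos(0.5296) ≈ 58.0°.

58.0°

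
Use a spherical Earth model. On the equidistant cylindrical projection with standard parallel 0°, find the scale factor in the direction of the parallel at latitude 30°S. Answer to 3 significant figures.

For the equirectangular projection with φ₀ = 0 (plate carrée), h = 1 along meridians and k = sec φ along parallels.
k = 1/cos 30° = 1/0.8660 = 1.155.

1.15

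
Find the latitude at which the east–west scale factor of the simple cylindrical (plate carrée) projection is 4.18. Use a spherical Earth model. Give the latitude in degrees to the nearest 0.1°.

Plate carrée: h = 1, k = sec φ along parallels.
sec φ = 4.18  ⇒  cos φ = 0.2392  ⇒  φ ≈ 76.2°.

76.2°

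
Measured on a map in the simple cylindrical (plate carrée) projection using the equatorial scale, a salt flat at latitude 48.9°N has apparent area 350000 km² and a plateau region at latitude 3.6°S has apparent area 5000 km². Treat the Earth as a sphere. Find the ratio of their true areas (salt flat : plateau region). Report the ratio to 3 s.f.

Plate carrée has h = 1 and k = sec φ, giving areal scale sec φ; true area = (apparent area) · cos φ.
True area of salt flat: 350000 × cos(48.9°) = 350000 × 0.6574 = 230100 km².
True area of plateau region: 5000 × cos(3.6°) = 5000 × 0.9980 = 4990 km².
Ratio = 230100 / 4990 ≈ 46.1.

46.1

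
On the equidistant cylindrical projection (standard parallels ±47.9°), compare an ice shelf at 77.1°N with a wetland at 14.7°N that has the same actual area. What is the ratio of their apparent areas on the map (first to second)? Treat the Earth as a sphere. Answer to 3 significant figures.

4.33

In the equirectangular projection with standard parallel φ₀ = 47.9° (x = Rλ cos φ₀, y = Rφ), meridians are true-scale (h = 1) and the parallel scale is k = cos φ₀ / cos φ.
Areal scale at 77.1°: h·k = 1.000 × 3.003 = 3.003.
Areal scale at 14.7°: h·k = 1.000 × 0.6931 = 0.6931.
Ratio = 3.003/0.6931 ≈ 4.33.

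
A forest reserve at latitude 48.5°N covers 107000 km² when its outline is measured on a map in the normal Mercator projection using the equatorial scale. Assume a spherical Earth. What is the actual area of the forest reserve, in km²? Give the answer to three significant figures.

Mercator is conformal, so the point scale is isotropic: h = k = sec φ = 1/cos φ.
Areal scale = k² = sec²φ = 1/cos²(48.5°) = 1/0.6626² = 2.278.
True area = apparent / (areal scale) = 107000 / 2.278 ≈ 47000 km².

47000 km²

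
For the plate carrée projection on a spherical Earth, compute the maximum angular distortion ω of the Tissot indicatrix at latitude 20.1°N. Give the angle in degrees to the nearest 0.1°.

3.6°

Plate carrée maps x = Rλ, y = Rφ. The meridian scale is h = 1 and the parallel scale is k = 1/cos φ = sec φ.
At 20.1°: h = 1.000, k = 1.065; principal scales a = 1.065, b = 1.000.
sin(ω/2) = (a − b)/(a + b) = 0.06486/2.065 = 0.03141, so ω = 2 arcsin(0.03141) ≈ 3.6°.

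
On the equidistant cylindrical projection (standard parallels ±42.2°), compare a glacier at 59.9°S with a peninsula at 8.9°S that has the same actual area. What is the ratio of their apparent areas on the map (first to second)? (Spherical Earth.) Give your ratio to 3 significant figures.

The equidistant cylindrical projection with φ₀ = 42.2° has h = 1 (meridians true) and k = cos φ₀ / cos φ along parallels.
Areal scale at 59.9°: h·k = 1.000 × 1.477 = 1.477.
Areal scale at 8.9°: h·k = 1.000 × 0.7498 = 0.7498.
Ratio = 1.477/0.7498 ≈ 1.97.

1.97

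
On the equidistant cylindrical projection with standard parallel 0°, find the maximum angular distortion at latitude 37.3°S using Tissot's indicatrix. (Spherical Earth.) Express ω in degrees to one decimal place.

13.1°

In the plate carrée (x = Rλ, y = Rφ), meridians are true-scale (h = 1) and parallels are stretched by k = sec φ.
At 37.3°: h = 1.000, k = 1.257; principal scales a = 1.257, b = 1.000.
sin(ω/2) = (a − b)/(a + b) = 0.2571/2.257 = 0.1139, so ω = 2 arcsin(0.1139) ≈ 13.1°.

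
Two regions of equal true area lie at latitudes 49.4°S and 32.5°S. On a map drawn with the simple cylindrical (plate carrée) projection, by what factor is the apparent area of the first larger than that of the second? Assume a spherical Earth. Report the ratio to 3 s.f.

1.30

In the plate carrée (x = Rλ, y = Rφ), meridians are true-scale (h = 1) and parallels are stretched by k = sec φ.
Areal scale at 49.4°: h·k = 1.000 × 1.537 = 1.537.
Areal scale at 32.5°: h·k = 1.000 × 1.186 = 1.186.
Ratio = 1.537/1.186 ≈ 1.30.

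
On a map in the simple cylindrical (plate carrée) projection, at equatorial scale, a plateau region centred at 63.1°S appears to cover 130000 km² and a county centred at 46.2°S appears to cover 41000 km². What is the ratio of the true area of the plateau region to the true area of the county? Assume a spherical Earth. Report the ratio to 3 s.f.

2.07

On the plate carrée, areal scale = h·k = 1 × sec φ, so true area = apparent × cos φ.
True area of plateau region: 130000 × cos(63.1°) = 130000 × 0.4524 = 58820 km².
True area of county: 41000 × cos(46.2°) = 41000 × 0.6921 = 28380 km².
Ratio = 58820 / 28380 ≈ 2.07.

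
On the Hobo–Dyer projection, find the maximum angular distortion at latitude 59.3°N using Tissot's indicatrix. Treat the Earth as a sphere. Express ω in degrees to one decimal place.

49.0°

The Hobo–Dyer projection is cylindrical equal-area with φ₀ = 37.5°. A cylindrical equal-area projection with standard parallel φ₀ has meridian scale h = cos φ / cos φ₀ and parallel scale k = cos φ₀ / cos φ (so areas are preserved, h·k = 1).
At 59.3°: h = 0.6435, k = 1.554; principal scales a = 1.554, b = 0.6435.
sin(ω/2) = (a − b)/(a + b) = 0.9104/2.197 = 0.4143, so ω = 2 arcsin(0.4143) ≈ 49.0°.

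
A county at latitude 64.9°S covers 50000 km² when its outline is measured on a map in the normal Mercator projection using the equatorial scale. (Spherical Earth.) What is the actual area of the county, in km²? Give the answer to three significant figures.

9000 km²

For Mercator, h = k = sec φ (a conformal cylindrical projection has a single point scale, 1/cos φ).
Areal scale = k² = sec²φ = 1/cos²(64.9°) = 1/0.4242² = 5.557.
True area = apparent / (areal scale) = 50000 / 5.557 ≈ 9000 km².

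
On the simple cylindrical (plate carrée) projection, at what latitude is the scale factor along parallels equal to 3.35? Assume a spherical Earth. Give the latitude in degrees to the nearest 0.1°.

Plate carrée: h = 1, k = sec φ along parallels.
sec φ = 3.35  ⇒  cos φ = 0.2985  ⇒  φ ≈ 72.6°.

72.6°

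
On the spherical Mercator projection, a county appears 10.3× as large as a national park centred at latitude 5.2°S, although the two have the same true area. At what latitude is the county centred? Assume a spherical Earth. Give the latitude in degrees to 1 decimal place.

71.9°

Mercator areal scale is sec²φ, so apparent-area ratio = sec²φ₁ / sec²φ₂ = cos²φ₂ / cos²φ₁.
cos²φ₂ / cos²φ₁ = 10.3  ⇒  cos φ₁ = cos 5.2° / √10.3 = 0.9959/3.209 = 0.3103.
φ₁ = arccos(0.3103) ≈ 71.9°.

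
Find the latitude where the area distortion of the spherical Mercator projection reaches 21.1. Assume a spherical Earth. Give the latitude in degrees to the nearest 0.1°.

77.4°

Mercator areal scale is sec²φ.
sec²φ = 21.1  ⇒  cos²φ = 0.04739  ⇒  cos φ = 0.2177.
φ = arccos(0.2177) ≈ 77.4°.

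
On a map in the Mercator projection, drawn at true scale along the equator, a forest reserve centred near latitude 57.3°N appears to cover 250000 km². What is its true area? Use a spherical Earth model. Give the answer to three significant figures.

73000 km²

For Mercator, h = k = sec φ (a conformal cylindrical projection has a single point scale, 1/cos φ).
Areal scale = k² = sec²φ = 1/cos²(57.3°) = 1/0.5402² = 3.426.
True area = apparent / (areal scale) = 250000 / 3.426 ≈ 73000 km².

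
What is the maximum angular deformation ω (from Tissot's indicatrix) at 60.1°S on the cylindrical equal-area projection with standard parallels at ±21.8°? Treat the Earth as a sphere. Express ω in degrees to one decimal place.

67.1°

For cylindrical equal-area with standard parallel φ₀, h = cos φ / cos φ₀ and k = cos φ₀ / cos φ, so h·k = 1.
At 60.1°: h = 0.5369, k = 1.863; principal scales a = 1.863, b = 0.5369.
sin(ω/2) = (a − b)/(a + b) = 1.326/2.399 = 0.5525, so ω = 2 arcsin(0.5525) ≈ 67.1°.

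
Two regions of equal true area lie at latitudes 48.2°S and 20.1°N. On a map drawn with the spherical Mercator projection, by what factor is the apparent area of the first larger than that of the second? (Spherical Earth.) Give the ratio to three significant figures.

1.99

On Mercator, area is exaggerated by sec²φ = 1/cos²φ.
At 48.2°: sec²(48.2°) = 1/0.6665² = 2.251.
At 20.1°: sec²(20.1°) = 1/0.9391² = 1.134.
Ratio = 2.251/1.134 = cos²(20.1°)/cos²(48.2°) ≈ 1.99.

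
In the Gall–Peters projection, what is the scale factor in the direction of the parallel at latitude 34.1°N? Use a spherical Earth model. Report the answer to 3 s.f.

The Gall–Peters projection is cylindrical equal-area with φ₀ = 45°. A cylindrical equal-area projection with standard parallel φ₀ has meridian scale h = cos φ / cos φ₀ and parallel scale k = cos φ₀ / cos φ (so areas are preserved, h·k = 1).
k = cos 45° / cos 34.1° = 0.7071/0.8281 = 0.8539.

0.854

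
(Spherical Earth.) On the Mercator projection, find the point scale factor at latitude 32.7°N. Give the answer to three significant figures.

1.19

The Mercator projection is conformal; its linear scale factor is the same in every direction and equals sec φ = 1/cos φ.
k = 1/cos 32.7° = 1/0.8415 = 1.188.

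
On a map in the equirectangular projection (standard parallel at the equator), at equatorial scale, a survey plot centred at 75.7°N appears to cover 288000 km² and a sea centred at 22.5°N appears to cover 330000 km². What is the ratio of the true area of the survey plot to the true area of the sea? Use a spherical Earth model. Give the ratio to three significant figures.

0.233

On the plate carrée, areal scale = h·k = 1 × sec φ, so true area = apparent × cos φ.
True area of survey plot: 288000 × cos(75.7°) = 288000 × 0.2470 = 71140 km².
True area of sea: 330000 × cos(22.5°) = 330000 × 0.9239 = 304900 km².
Ratio = 71140 / 304900 ≈ 0.233.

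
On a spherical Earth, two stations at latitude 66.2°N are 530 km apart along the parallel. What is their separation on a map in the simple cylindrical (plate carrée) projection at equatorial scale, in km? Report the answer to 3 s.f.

Plate carrée maps x = Rλ, y = Rφ. The meridian scale is h = 1 and the parallel scale is k = 1/cos φ = sec φ.
Along the parallel, k = sec 66.2° = 1/0.4035 = 2.478.
Map distance = 530 × 2.478 ≈ 1310 km.

1310 km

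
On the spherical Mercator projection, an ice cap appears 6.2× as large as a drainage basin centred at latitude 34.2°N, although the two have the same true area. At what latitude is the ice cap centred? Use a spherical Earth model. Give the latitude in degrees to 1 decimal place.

On Mercator, (apparent₁)/(apparent₂) = sec²φ₁ / sec²φ₂ when true areas are equal.
cos²φ₂ / cos²φ₁ = 6.2  ⇒  cos φ₁ = cos 34.2° / √6.2 = 0.8271/2.490 = 0.3322.
φ₁ = arccos(0.3322) ≈ 70.6°.

70.6°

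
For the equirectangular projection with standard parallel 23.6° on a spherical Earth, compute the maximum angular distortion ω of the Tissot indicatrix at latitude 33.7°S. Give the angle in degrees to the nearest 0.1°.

5.5°

In the equirectangular projection with standard parallel φ₀ = 23.6° (x = Rλ cos φ₀, y = Rφ), meridians are true-scale (h = 1) and the parallel scale is k = cos φ₀ / cos φ.
At 33.7°: h = 1.000, k = 1.101; principal scales a = 1.101, b = 1.000.
sin(ω/2) = (a − b)/(a + b) = 0.1015/2.101 = 0.04828, so ω = 2 arcsin(0.04828) ≈ 5.5°.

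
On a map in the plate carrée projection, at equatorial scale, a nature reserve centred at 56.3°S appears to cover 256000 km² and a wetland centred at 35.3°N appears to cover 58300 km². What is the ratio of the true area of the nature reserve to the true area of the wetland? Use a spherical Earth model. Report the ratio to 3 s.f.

2.99

Plate carrée has h = 1 and k = sec φ, giving areal scale sec φ; true area = (apparent area) · cos φ.
True area of nature reserve: 256000 × cos(56.3°) = 256000 × 0.5548 = 142000 km².
True area of wetland: 58300 × cos(35.3°) = 58300 × 0.8161 = 47580 km².
Ratio = 142000 / 47580 ≈ 2.99.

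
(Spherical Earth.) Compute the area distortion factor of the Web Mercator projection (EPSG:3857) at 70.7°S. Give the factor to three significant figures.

9.15

Mercator is conformal, so the point scale is isotropic: h = k = sec φ = 1/cos φ.
Areal scale = k² = sec²φ = 1/cos²(70.7°) = 1/0.3305² = 9.154.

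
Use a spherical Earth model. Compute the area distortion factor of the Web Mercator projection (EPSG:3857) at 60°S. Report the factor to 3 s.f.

4.00

Mercator is conformal, so the point scale is isotropic: h = k = sec φ = 1/cos φ.
Areal scale = k² = sec²φ = 1/cos²(60°) = 1/0.5000² = 4.000.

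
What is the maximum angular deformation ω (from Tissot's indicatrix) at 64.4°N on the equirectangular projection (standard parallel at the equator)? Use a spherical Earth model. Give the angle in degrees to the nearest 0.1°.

Plate carrée maps x = Rλ, y = Rφ. The meridian scale is h = 1 and the parallel scale is k = 1/cos φ = sec φ.
At 64.4°: h = 1.000, k = 2.314; principal scales a = 2.314, b = 1.000.
sin(ω/2) = (a − b)/(a + b) = 1.314/3.314 = 0.3966, so ω = 2 arcsin(0.3966) ≈ 46.7°.

46.7°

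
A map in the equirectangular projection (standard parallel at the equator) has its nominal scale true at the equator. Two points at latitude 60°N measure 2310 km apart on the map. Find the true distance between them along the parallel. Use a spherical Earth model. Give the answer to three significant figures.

1160 km

Plate carrée maps x = Rλ, y = Rφ. The meridian scale is h = 1 and the parallel scale is k = 1/cos φ = sec φ.
Along the parallel at 60°, map distances are exaggerated by k = sec 60° = 2.000.
True distance = 2310 / 2.000 = 2310 × cos 60° ≈ 1160 km.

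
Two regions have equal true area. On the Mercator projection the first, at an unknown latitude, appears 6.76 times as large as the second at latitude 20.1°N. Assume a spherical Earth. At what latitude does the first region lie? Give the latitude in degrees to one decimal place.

68.8°

For equal true areas on Mercator, apparent areas scale as sec²φ, so the ratio is cos²φ₂ / cos²φ₁.
cos²φ₂ / cos²φ₁ = 6.76  ⇒  cos φ₁ = cos 20.1° / √6.76 = 0.9391/2.600 = 0.3612.
φ₁ = arccos(0.3612) ≈ 68.8°.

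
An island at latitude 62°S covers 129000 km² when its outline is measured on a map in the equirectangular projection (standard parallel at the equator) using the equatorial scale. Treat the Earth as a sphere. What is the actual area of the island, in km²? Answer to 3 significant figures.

In the plate carrée (x = Rλ, y = Rφ), meridians are true-scale (h = 1) and parallels are stretched by k = sec φ.
Areal scale = h·k = 1 × sec φ; at 62°, h = 1.000, k = 2.130, so h·k = 2.130.
True area = apparent / (areal scale) = 129000 / 2.130 ≈ 60600 km².

60600 km²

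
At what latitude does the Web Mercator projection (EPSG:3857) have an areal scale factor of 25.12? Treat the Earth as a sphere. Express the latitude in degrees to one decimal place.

78.5°

Mercator areal scale is sec²φ.
sec²φ = 25.12  ⇒  cos²φ = 0.03981  ⇒  cos φ = 0.1995.
φ = arccos(0.1995) ≈ 78.5°.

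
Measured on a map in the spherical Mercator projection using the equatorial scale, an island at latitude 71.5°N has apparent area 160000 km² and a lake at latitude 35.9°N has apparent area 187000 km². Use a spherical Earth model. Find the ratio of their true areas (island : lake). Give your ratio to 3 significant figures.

0.131

Mercator's areal exaggeration is sec²φ; hence true area = (apparent area) · cos²φ.
True area of island: 160000 × cos²(71.5°) = 160000 × 0.1007 = 16110 km².
True area of lake: 187000 × cos²(35.9°) = 187000 × 0.6562 = 122700 km².
Ratio = 16110 / 122700 ≈ 0.131.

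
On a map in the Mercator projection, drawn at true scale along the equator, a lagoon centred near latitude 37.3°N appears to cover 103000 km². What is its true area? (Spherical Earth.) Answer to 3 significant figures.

65200 km²

Mercator is conformal, so the point scale is isotropic: h = k = sec φ = 1/cos φ.
Areal scale = k² = sec²φ = 1/cos²(37.3°) = 1/0.7955² = 1.580.
True area = apparent / (areal scale) = 103000 / 1.580 ≈ 65200 km².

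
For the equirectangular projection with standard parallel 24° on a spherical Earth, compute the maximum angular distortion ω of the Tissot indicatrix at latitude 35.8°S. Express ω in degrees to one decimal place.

6.8°

With standard parallel φ₀ = 24°, the equirectangular projection gives x = Rλ cos φ₀, y = Rφ, so h = 1 and k = cos 24° / cos φ.
At 35.8°: h = 1.000, k = 1.126; principal scales a = 1.126, b = 1.000.
sin(ω/2) = (a − b)/(a + b) = 0.1264/2.126 = 0.05942, so ω = 2 arcsin(0.05942) ≈ 6.8°.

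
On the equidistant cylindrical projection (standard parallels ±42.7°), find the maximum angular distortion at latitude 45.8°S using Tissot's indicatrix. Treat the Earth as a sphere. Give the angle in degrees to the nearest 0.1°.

The equidistant cylindrical projection with φ₀ = 42.7° has h = 1 (meridians true) and k = cos φ₀ / cos φ along parallels.
At 45.8°: h = 1.000, k = 1.054; principal scales a = 1.054, b = 1.000.
sin(ω/2) = (a − b)/(a + b) = 0.05415/2.054 = 0.02636, so ω = 2 arcsin(0.02636) ≈ 3.0°.

3.0°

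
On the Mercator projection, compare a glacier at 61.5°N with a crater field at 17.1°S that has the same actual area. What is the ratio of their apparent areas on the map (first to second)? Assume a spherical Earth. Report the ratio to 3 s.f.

Mercator is conformal with k = sec φ, so areal scale = k² = sec²φ.
At 61.5°: sec²(61.5°) = 1/0.4772² = 4.392.
At 17.1°: sec²(17.1°) = 1/0.9558² = 1.095.
Ratio = 4.392/1.095 = cos²(17.1°)/cos²(61.5°) ≈ 4.01.

4.01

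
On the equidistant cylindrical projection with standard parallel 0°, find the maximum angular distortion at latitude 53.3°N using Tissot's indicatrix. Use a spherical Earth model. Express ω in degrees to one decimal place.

29.2°

In the plate carrée (x = Rλ, y = Rφ), meridians are true-scale (h = 1) and parallels are stretched by k = sec φ.
At 53.3°: h = 1.000, k = 1.673; principal scales a = 1.673, b = 1.000.
sin(ω/2) = (a − b)/(a + b) = 0.6733/2.673 = 0.2519, so ω = 2 arcsin(0.2519) ≈ 29.2°.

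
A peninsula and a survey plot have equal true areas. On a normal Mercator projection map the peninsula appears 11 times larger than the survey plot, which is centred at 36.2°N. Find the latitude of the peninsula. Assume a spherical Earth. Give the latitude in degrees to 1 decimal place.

75.9°

Mercator areal scale is sec²φ, so apparent-area ratio = sec²φ₁ / sec²φ₂ = cos²φ₂ / cos²φ₁.
cos²φ₂ / cos²φ₁ = 11  ⇒  cos φ₁ = cos 36.2° / √11 = 0.8070/3.317 = 0.2433.
φ₁ = arccos(0.2433) ≈ 75.9°.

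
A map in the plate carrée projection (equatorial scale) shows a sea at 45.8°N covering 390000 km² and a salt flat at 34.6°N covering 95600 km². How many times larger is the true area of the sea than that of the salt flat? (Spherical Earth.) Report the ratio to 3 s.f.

3.46

On the plate carrée, areal scale = h·k = 1 × sec φ, so true area = apparent × cos φ.
True area of sea: 390000 × cos(45.8°) = 390000 × 0.6972 = 271900 km².
True area of salt flat: 95600 × cos(34.6°) = 95600 × 0.8231 = 78690 km².
Ratio = 271900 / 78690 ≈ 3.46.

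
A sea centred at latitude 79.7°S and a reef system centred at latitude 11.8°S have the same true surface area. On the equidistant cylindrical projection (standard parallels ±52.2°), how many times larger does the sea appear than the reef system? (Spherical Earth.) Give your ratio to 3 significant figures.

In the equirectangular projection with standard parallel φ₀ = 52.2° (x = Rλ cos φ₀, y = Rφ), meridians are true-scale (h = 1) and the parallel scale is k = cos φ₀ / cos φ.
Areal scale at 79.7°: h·k = 1.000 × 3.428 = 3.428.
Areal scale at 11.8°: h·k = 1.000 × 0.6261 = 0.6261.
Ratio = 3.428/0.6261 ≈ 5.47.

5.47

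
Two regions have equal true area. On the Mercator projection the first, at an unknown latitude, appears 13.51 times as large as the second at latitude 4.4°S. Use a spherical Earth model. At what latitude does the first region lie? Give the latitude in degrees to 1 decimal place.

74.3°

For equal true areas on Mercator, apparent areas scale as sec²φ, so the ratio is cos²φ₂ / cos²φ₁.
cos²φ₂ / cos²φ₁ = 13.51  ⇒  cos φ₁ = cos 4.4° / √13.51 = 0.9971/3.676 = 0.2713.
φ₁ = arccos(0.2713) ≈ 74.3°.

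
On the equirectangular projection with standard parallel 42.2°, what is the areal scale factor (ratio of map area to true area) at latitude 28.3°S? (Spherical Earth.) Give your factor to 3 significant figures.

0.841

In the equirectangular projection with standard parallel φ₀ = 42.2° (x = Rλ cos φ₀, y = Rφ), meridians are true-scale (h = 1) and the parallel scale is k = cos φ₀ / cos φ.
Areal scale = h·k = 1 × cos φ₀ / cos φ; at 28.3°, h = 1.000, k = 0.8414, so h·k = 0.8414.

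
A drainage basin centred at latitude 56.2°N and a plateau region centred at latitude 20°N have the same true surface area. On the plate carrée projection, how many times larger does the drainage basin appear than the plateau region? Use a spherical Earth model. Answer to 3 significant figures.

1.69

In the plate carrée (x = Rλ, y = Rφ), meridians are true-scale (h = 1) and parallels are stretched by k = sec φ.
Areal scale at 56.2°: h·k = 1.000 × 1.798 = 1.798.
Areal scale at 20°: h·k = 1.000 × 1.064 = 1.064.
Ratio = 1.798/1.064 ≈ 1.69.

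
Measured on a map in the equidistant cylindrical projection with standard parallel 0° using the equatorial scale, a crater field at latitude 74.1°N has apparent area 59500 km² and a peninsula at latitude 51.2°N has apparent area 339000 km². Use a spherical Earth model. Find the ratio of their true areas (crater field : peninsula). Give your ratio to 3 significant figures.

On the plate carrée, areal scale = h·k = 1 × sec φ, so true area = apparent × cos φ.
True area of crater field: 59500 × cos(74.1°) = 59500 × 0.2740 = 16300 km².
True area of peninsula: 339000 × cos(51.2°) = 339000 × 0.6266 = 212400 km².
Ratio = 16300 / 212400 ≈ 0.0767.

0.0767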